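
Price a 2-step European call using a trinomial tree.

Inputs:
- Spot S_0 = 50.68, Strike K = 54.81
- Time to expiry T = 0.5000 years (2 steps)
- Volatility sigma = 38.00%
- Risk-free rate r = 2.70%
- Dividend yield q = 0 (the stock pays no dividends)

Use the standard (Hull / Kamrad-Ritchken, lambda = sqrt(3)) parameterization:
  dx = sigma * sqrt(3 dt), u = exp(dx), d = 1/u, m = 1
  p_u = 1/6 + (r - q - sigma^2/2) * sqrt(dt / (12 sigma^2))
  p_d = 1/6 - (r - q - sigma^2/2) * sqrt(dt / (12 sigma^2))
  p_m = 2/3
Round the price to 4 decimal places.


Answer: Price = V(0,0) = 4.0214

Derivation:
dt = T/N = 0.250000; dx = sigma*sqrt(3*dt) = 0.329090
u = exp(dx) = 1.389702; d = 1/u = 0.719579
p_u = 0.149498, p_m = 0.666667, p_d = 0.183835
Discount per step: exp(-r*dt) = 0.993273
Stock lattice S(k, j) with j the centered position index:
  k=0: S(0,+0) = 50.6800
  k=1: S(1,-1) = 36.4682; S(1,+0) = 50.6800; S(1,+1) = 70.4301
  k=2: S(2,-2) = 26.2418; S(2,-1) = 36.4682; S(2,+0) = 50.6800; S(2,+1) = 70.4301; S(2,+2) = 97.8769
Terminal payoffs V(N, j) = max(S_T - K, 0):
  V(2,-2) = 0.000000; V(2,-1) = 0.000000; V(2,+0) = 0.000000; V(2,+1) = 15.620120; V(2,+2) = 43.066909
Backward induction: V(k, j) = exp(-r*dt) * [p_u * V(k+1, j+1) + p_m * V(k+1, j) + p_d * V(k+1, j-1)]
  V(1,-1) = exp(-r*dt) * [p_u*0.000000 + p_m*0.000000 + p_d*0.000000] = 0.000000
  V(1,+0) = exp(-r*dt) * [p_u*15.620120 + p_m*0.000000 + p_d*0.000000] = 2.319469
  V(1,+1) = exp(-r*dt) * [p_u*43.066909 + p_m*15.620120 + p_d*0.000000] = 16.738467
  V(0,+0) = exp(-r*dt) * [p_u*16.738467 + p_m*2.319469 + p_d*0.000000] = 4.021445


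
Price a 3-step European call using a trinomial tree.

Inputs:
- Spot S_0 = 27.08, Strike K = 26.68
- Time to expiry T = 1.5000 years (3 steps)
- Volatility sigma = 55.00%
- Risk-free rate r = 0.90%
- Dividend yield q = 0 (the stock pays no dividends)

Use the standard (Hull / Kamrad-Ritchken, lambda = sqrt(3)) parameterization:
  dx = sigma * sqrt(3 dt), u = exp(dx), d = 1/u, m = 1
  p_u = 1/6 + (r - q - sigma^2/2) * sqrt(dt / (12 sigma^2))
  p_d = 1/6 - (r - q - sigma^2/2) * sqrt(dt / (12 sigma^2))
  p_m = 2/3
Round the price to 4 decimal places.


Answer: Price = V(0,0) = 6.5798

Derivation:
dt = T/N = 0.500000; dx = sigma*sqrt(3*dt) = 0.673610
u = exp(dx) = 1.961304; d = 1/u = 0.509865
p_u = 0.113873, p_m = 0.666667, p_d = 0.219461
Discount per step: exp(-r*dt) = 0.995510
Stock lattice S(k, j) with j the centered position index:
  k=0: S(0,+0) = 27.0800
  k=1: S(1,-1) = 13.8071; S(1,+0) = 27.0800; S(1,+1) = 53.1121
  k=2: S(2,-2) = 7.0398; S(2,-1) = 13.8071; S(2,+0) = 27.0800; S(2,+1) = 53.1121; S(2,+2) = 104.1690
  k=3: S(3,-3) = 3.5893; S(3,-2) = 7.0398; S(3,-1) = 13.8071; S(3,+0) = 27.0800; S(3,+1) = 53.1121; S(3,+2) = 104.1690; S(3,+3) = 204.3071
Terminal payoffs V(N, j) = max(S_T - K, 0):
  V(3,-3) = 0.000000; V(3,-2) = 0.000000; V(3,-1) = 0.000000; V(3,+0) = 0.400000; V(3,+1) = 26.432119; V(3,+2) = 77.489024; V(3,+3) = 177.627147
Backward induction: V(k, j) = exp(-r*dt) * [p_u * V(k+1, j+1) + p_m * V(k+1, j) + p_d * V(k+1, j-1)]
  V(2,-2) = exp(-r*dt) * [p_u*0.000000 + p_m*0.000000 + p_d*0.000000] = 0.000000
  V(2,-1) = exp(-r*dt) * [p_u*0.400000 + p_m*0.000000 + p_d*0.000000] = 0.045345
  V(2,+0) = exp(-r*dt) * [p_u*26.432119 + p_m*0.400000 + p_d*0.000000] = 3.261853
  V(2,+1) = exp(-r*dt) * [p_u*77.489024 + p_m*26.432119 + p_d*0.400000] = 26.413954
  V(2,+2) = exp(-r*dt) * [p_u*177.627147 + p_m*77.489024 + p_d*26.432119] = 77.338241
  V(1,-1) = exp(-r*dt) * [p_u*3.261853 + p_m*0.045345 + p_d*0.000000] = 0.399862
  V(1,+0) = exp(-r*dt) * [p_u*26.413954 + p_m*3.261853 + p_d*0.045345] = 5.169036
  V(1,+1) = exp(-r*dt) * [p_u*77.338241 + p_m*26.413954 + p_d*3.261853] = 27.010049
  V(0,+0) = exp(-r*dt) * [p_u*27.010049 + p_m*5.169036 + p_d*0.399862] = 6.579811


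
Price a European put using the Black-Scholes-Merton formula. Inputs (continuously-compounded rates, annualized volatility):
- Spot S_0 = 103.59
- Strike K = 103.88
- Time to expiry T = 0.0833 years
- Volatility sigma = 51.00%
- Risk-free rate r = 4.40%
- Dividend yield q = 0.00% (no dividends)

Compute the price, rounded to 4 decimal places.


Answer: Price = 6.0300

Derivation:
d1 = (ln(S/K) + (r - q + 0.5*sigma^2) * T) / (sigma * sqrt(T)) = 0.07950534
d2 = d1 - sigma * sqrt(T) = -0.06768953
exp(-rT) = 0.99634151; exp(-qT) = 1.00000000
P = K * exp(-rT) * N(-d2) - S_0 * exp(-qT) * N(-d1)
N(-d1) = 0.46831534; N(-d2) = 0.52698361
P = 103.8800 * 0.99634151 * 0.52698361 - 103.5900 * 1.00000000 * 0.46831534 = 6.0300


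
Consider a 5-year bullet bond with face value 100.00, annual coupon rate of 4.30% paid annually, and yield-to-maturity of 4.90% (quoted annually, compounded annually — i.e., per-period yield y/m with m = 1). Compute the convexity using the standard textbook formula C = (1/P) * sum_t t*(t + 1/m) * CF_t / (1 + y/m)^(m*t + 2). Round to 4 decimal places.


Coupon per period c = face * coupon_rate / m = 4.300000
Periods per year m = 1; per-period yield y/m = 0.049000
Number of cashflows N = 5
Cashflows (t years, CF_t, discount factor 1/(1+y/m)^(m*t), PV):
  t = 1.0000: CF_t = 4.300000, DF = 0.953289, PV = 4.099142
  t = 2.0000: CF_t = 4.300000, DF = 0.908760, PV = 3.907666
  t = 3.0000: CF_t = 4.300000, DF = 0.866310, PV = 3.725135
  t = 4.0000: CF_t = 4.300000, DF = 0.825844, PV = 3.551129
  t = 5.0000: CF_t = 104.300000, DF = 0.787268, PV = 82.112045
Price P = sum_t PV_t = 97.395117
Convexity numerator sum_t t*(t + 1/m) * CF_t / (1+y/m)^(m*t + 2):
  t = 1.0000: term = 7.450270
  t = 2.0000: term = 21.306777
  t = 3.0000: term = 40.623025
  t = 4.0000: term = 64.542461
  t = 5.0000: term = 2238.603332
Convexity = (1/P) * sum = 2372.525864 / 97.395117 = 24.359803

Answer: Convexity = 24.3598


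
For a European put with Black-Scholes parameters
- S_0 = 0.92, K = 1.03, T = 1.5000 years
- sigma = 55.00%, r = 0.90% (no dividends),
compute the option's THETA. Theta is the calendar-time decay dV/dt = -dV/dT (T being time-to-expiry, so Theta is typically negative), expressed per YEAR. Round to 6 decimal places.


d1 = 0.1891816474; d2 = -0.4844280319
phi(d1) = 0.3918667654; exp(-qT) = 1.0000000000; exp(-rT) = 0.9865907163
Theta = -S*exp(-qT)*phi(d1)*sigma/(2*sqrt(T)) + r*K*exp(-rT)*N(-d2) - q*S*exp(-qT)*N(-d1)
N(-d1) = 0.4249752256; N(-d2) = 0.6859589358; sqrt(T) = 1.2247448714
Term 1 = -0.9200 * 1.0000000000 * 0.3918667654 * 0.5500 / (2 * 1.2247448714) = -0.0809493422
Term 2 = 0.0090 * 1.0300 * 0.9865907163 * 0.6859589358 = 0.0062735719
Term 3 = 0 (no dividend yield, q = 0)
Theta = -0.0809493422 + (0.0062735719) + (0.0000000000) = -0.074676

Answer: Theta = -0.074676


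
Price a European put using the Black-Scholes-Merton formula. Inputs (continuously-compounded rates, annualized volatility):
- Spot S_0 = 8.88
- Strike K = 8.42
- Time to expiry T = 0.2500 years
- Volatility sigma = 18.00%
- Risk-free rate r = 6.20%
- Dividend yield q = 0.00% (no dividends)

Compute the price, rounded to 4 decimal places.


d1 = (ln(S/K) + (r - q + 0.5*sigma^2) * T) / (sigma * sqrt(T)) = 0.80824143
d2 = d1 - sigma * sqrt(T) = 0.71824143
exp(-rT) = 0.98461951; exp(-qT) = 1.00000000
P = K * exp(-rT) * N(-d2) - S_0 * exp(-qT) * N(-d1)
N(-d1) = 0.20947581; N(-d2) = 0.23630422
P = 8.4200 * 0.98461951 * 0.23630422 - 8.8800 * 1.00000000 * 0.20947581 = 0.0989

Answer: Price = 0.0989


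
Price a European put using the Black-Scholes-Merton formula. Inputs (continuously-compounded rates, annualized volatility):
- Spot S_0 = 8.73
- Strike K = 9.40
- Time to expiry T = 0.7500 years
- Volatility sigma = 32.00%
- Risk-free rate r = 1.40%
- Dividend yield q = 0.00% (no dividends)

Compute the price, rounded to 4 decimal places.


Answer: Price = 1.3053

Derivation:
d1 = (ln(S/K) + (r - q + 0.5*sigma^2) * T) / (sigma * sqrt(T)) = -0.09037090
d2 = d1 - sigma * sqrt(T) = -0.36749903
exp(-rT) = 0.98955493; exp(-qT) = 1.00000000
P = K * exp(-rT) * N(-d2) - S_0 * exp(-qT) * N(-d1)
N(-d1) = 0.53600376; N(-d2) = 0.64337659
P = 9.4000 * 0.98955493 * 0.64337659 - 8.7300 * 1.00000000 * 0.53600376 = 1.3053


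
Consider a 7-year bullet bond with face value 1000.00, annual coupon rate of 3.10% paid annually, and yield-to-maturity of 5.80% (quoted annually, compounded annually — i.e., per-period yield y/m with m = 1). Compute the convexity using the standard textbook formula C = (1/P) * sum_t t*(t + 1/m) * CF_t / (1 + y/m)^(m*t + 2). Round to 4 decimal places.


Coupon per period c = face * coupon_rate / m = 31.000000
Periods per year m = 1; per-period yield y/m = 0.058000
Number of cashflows N = 7
Cashflows (t years, CF_t, discount factor 1/(1+y/m)^(m*t), PV):
  t = 1.0000: CF_t = 31.000000, DF = 0.945180, PV = 29.300567
  t = 2.0000: CF_t = 31.000000, DF = 0.893364, PV = 27.694298
  t = 3.0000: CF_t = 31.000000, DF = 0.844390, PV = 26.176085
  t = 4.0000: CF_t = 31.000000, DF = 0.798100, PV = 24.741101
  t = 5.0000: CF_t = 31.000000, DF = 0.754348, PV = 23.384784
  t = 6.0000: CF_t = 31.000000, DF = 0.712994, PV = 22.102820
  t = 7.0000: CF_t = 1031.000000, DF = 0.673908, PV = 694.798691
Price P = sum_t PV_t = 848.198345
Convexity numerator sum_t t*(t + 1/m) * CF_t / (1+y/m)^(m*t + 2):
  t = 1.0000: term = 52.352170
  t = 2.0000: term = 148.446606
  t = 3.0000: term = 280.617403
  t = 4.0000: term = 442.056401
  t = 5.0000: term = 626.734028
  t = 6.0000: term = 829.326690
  t = 7.0000: term = 34759.673065
Convexity = (1/P) * sum = 37139.206363 / 848.198345 = 43.785992

Answer: Convexity = 43.7860


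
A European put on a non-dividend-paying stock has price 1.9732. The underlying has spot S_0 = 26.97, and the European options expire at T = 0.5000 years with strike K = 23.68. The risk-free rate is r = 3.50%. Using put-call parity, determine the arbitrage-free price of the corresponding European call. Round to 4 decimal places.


Put-call parity: C - P = S_0 * exp(-qT) - K * exp(-rT).
S_0 * exp(-qT) = 26.9700 * 1.00000000 = 26.97000000
K * exp(-rT) = 23.6800 * 0.98265224 = 23.26920494
C = P + S*exp(-qT) - K*exp(-rT)
C = 1.9732 + 26.97000000 - 23.26920494 = 5.6740

Answer: Call price = 5.6740


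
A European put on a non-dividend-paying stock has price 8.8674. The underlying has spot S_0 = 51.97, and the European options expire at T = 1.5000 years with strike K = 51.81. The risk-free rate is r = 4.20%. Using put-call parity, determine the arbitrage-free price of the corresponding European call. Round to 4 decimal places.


Answer: Call price = 12.1907

Derivation:
Put-call parity: C - P = S_0 * exp(-qT) - K * exp(-rT).
S_0 * exp(-qT) = 51.9700 * 1.00000000 = 51.97000000
K * exp(-rT) = 51.8100 * 0.93894347 = 48.64666137
C = P + S*exp(-qT) - K*exp(-rT)
C = 8.8674 + 51.97000000 - 48.64666137 = 12.1907


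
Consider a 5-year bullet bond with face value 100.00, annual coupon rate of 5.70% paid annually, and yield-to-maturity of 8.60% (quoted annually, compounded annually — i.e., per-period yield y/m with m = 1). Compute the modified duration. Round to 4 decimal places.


Coupon per period c = face * coupon_rate / m = 5.700000
Periods per year m = 1; per-period yield y/m = 0.086000
Number of cashflows N = 5
Cashflows (t years, CF_t, discount factor 1/(1+y/m)^(m*t), PV):
  t = 1.0000: CF_t = 5.700000, DF = 0.920810, PV = 5.248619
  t = 2.0000: CF_t = 5.700000, DF = 0.847892, PV = 4.832982
  t = 3.0000: CF_t = 5.700000, DF = 0.780747, PV = 4.450260
  t = 4.0000: CF_t = 5.700000, DF = 0.718920, PV = 4.097845
  t = 5.0000: CF_t = 105.700000, DF = 0.661989, PV = 69.972254
Price P = sum_t PV_t = 88.601960
First compute Macaulay numerator sum_t t * PV_t:
  t * PV_t at t = 1.0000: 5.248619
  t * PV_t at t = 2.0000: 9.665965
  t * PV_t at t = 3.0000: 13.350780
  t * PV_t at t = 4.0000: 16.391381
  t * PV_t at t = 5.0000: 349.861268
Macaulay duration D = 394.518012 / 88.601960 = 4.452701
Modified duration = D / (1 + y/m) = 4.452701 / (1 + 0.086000) = 4.100093

Answer: Modified duration = 4.1001


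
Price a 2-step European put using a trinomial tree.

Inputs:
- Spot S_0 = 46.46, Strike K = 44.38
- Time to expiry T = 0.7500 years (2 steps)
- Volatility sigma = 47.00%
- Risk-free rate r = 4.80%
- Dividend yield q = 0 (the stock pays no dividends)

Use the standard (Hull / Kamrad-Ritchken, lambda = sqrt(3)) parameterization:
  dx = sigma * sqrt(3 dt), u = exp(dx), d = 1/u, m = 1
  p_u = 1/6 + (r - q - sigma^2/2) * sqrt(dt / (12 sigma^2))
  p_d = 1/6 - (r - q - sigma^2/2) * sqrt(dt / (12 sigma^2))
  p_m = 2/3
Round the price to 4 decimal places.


Answer: Price = V(0,0) = 4.9020

Derivation:
dt = T/N = 0.375000; dx = sigma*sqrt(3*dt) = 0.498510
u = exp(dx) = 1.646267; d = 1/u = 0.607435
p_u = 0.143178, p_m = 0.666667, p_d = 0.190155
Discount per step: exp(-r*dt) = 0.982161
Stock lattice S(k, j) with j the centered position index:
  k=0: S(0,+0) = 46.4600
  k=1: S(1,-1) = 28.2214; S(1,+0) = 46.4600; S(1,+1) = 76.4856
  k=2: S(2,-2) = 17.1427; S(2,-1) = 28.2214; S(2,+0) = 46.4600; S(2,+1) = 76.4856; S(2,+2) = 125.9157
Terminal payoffs V(N, j) = max(K - S_T, 0):
  V(2,-2) = 27.237322; V(2,-1) = 16.158575; V(2,+0) = 0.000000; V(2,+1) = 0.000000; V(2,+2) = 0.000000
Backward induction: V(k, j) = exp(-r*dt) * [p_u * V(k+1, j+1) + p_m * V(k+1, j) + p_d * V(k+1, j-1)]
  V(1,-1) = exp(-r*dt) * [p_u*0.000000 + p_m*16.158575 + p_d*27.237322] = 15.667145
  V(1,+0) = exp(-r*dt) * [p_u*0.000000 + p_m*0.000000 + p_d*16.158575] = 3.017828
  V(1,+1) = exp(-r*dt) * [p_u*0.000000 + p_m*0.000000 + p_d*0.000000] = 0.000000
  V(0,+0) = exp(-r*dt) * [p_u*0.000000 + p_m*3.017828 + p_d*15.667145] = 4.902042


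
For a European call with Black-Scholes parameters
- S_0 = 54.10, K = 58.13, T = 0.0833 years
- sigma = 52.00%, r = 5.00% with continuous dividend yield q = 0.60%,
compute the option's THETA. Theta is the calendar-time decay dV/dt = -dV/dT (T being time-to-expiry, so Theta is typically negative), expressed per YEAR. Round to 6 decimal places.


Answer: Theta = -18.833570

Derivation:
d1 = -0.3792639900; d2 = -0.5293450348
phi(d1) = 0.3712575991; exp(-qT) = 0.9995003249; exp(-rT) = 0.9958436616
Theta = -S*exp(-qT)*phi(d1)*sigma/(2*sqrt(T)) - r*K*exp(-rT)*N(d2) + q*S*exp(-qT)*N(d1)
N(d1) = 0.3522459187; N(d2) = 0.2982830601; sqrt(T) = 0.2886173938
Term 1 = -54.1000 * 0.9995003249 * 0.3712575991 * 0.5200 / (2 * 0.2886173938) = -18.0844957478
Term 2 = -0.0500 * 58.1300 * 0.9958436616 * 0.2982830601 = -0.8633563362
Term 3 = 0.0060 * 54.1000 * 0.9995003249 * 0.3522459187 = 0.1142818928
Theta = -18.0844957478 + (-0.8633563362) + (0.1142818928) = -18.833570


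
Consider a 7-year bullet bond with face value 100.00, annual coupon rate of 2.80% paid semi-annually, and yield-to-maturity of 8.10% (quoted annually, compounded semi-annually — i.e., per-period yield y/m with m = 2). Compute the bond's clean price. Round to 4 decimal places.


Coupon per period c = face * coupon_rate / m = 1.400000
Periods per year m = 2; per-period yield y/m = 0.040500
Number of cashflows N = 14
Cashflows (t years, CF_t, discount factor 1/(1+y/m)^(m*t), PV):
  t = 0.5000: CF_t = 1.400000, DF = 0.961076, PV = 1.345507
  t = 1.0000: CF_t = 1.400000, DF = 0.923668, PV = 1.293135
  t = 1.5000: CF_t = 1.400000, DF = 0.887715, PV = 1.242802
  t = 2.0000: CF_t = 1.400000, DF = 0.853162, PV = 1.194427
  t = 2.5000: CF_t = 1.400000, DF = 0.819954, PV = 1.147936
  t = 3.0000: CF_t = 1.400000, DF = 0.788039, PV = 1.103254
  t = 3.5000: CF_t = 1.400000, DF = 0.757365, PV = 1.060311
  t = 4.0000: CF_t = 1.400000, DF = 0.727886, PV = 1.019040
  t = 4.5000: CF_t = 1.400000, DF = 0.699554, PV = 0.979376
  t = 5.0000: CF_t = 1.400000, DF = 0.672325, PV = 0.941255
  t = 5.5000: CF_t = 1.400000, DF = 0.646156, PV = 0.904618
  t = 6.0000: CF_t = 1.400000, DF = 0.621005, PV = 0.869407
  t = 6.5000: CF_t = 1.400000, DF = 0.596833, PV = 0.835566
  t = 7.0000: CF_t = 101.400000, DF = 0.573602, PV = 58.163264
Price P = sum_t PV_t = 72.099898

Answer: Price = 72.0999


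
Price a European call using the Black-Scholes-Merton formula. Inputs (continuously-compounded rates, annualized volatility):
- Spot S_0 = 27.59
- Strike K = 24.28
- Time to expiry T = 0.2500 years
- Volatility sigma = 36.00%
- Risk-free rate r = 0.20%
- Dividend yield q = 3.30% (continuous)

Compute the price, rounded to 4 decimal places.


Answer: Price = 3.7945

Derivation:
d1 = (ln(S/K) + (r - q + 0.5*sigma^2) * T) / (sigma * sqrt(T)) = 0.75694679
d2 = d1 - sigma * sqrt(T) = 0.57694679
exp(-rT) = 0.99950012; exp(-qT) = 0.99178394
C = S_0 * exp(-qT) * N(d1) - K * exp(-rT) * N(d2)
N(d1) = 0.77545913; N(d2) = 0.71801230
C = 27.5900 * 0.99178394 * 0.77545913 - 24.2800 * 0.99950012 * 0.71801230 = 3.7945


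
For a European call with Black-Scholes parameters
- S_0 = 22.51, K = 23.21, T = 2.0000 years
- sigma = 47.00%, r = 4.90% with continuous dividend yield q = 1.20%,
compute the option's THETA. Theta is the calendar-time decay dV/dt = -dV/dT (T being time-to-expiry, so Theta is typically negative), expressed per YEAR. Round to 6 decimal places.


Answer: Theta = -1.580509

Derivation:
d1 = 0.3975992745; d2 = -0.2670810998
phi(d1) = 0.3686228941; exp(-qT) = 0.9762857098; exp(-rT) = 0.9066489038
Theta = -S*exp(-qT)*phi(d1)*sigma/(2*sqrt(T)) - r*K*exp(-rT)*N(d2) + q*S*exp(-qT)*N(d1)
N(d1) = 0.6545372023; N(d2) = 0.3947033597; sqrt(T) = 1.4142135624
Term 1 = -22.5100 * 0.9762857098 * 0.3686228941 * 0.4700 / (2 * 1.4142135624) = -1.3461318389
Term 2 = -0.0490 * 23.2100 * 0.9066489038 * 0.3947033597 = -0.4069876065
Term 3 = 0.0120 * 22.5100 * 0.9762857098 * 0.6545372023 = 0.1726108175
Theta = -1.3461318389 + (-0.4069876065) + (0.1726108175) = -1.580509


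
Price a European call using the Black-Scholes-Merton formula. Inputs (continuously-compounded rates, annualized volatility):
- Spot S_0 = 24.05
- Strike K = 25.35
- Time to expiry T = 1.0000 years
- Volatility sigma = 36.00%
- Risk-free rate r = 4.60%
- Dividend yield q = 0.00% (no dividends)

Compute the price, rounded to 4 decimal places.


d1 = (ln(S/K) + (r - q + 0.5*sigma^2) * T) / (sigma * sqrt(T)) = 0.16154518
d2 = d1 - sigma * sqrt(T) = -0.19845482
exp(-rT) = 0.95504196; exp(-qT) = 1.00000000
C = S_0 * exp(-qT) * N(d1) - K * exp(-rT) * N(d2)
N(d1) = 0.56416799; N(d2) = 0.42134462
C = 24.0500 * 1.00000000 * 0.56416799 - 25.3500 * 0.95504196 * 0.42134462 = 3.3674

Answer: Price = 3.3674


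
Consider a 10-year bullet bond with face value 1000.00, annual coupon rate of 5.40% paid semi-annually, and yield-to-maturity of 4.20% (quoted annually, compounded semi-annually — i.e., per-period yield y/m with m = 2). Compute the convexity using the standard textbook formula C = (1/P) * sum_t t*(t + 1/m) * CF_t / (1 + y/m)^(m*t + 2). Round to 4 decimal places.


Coupon per period c = face * coupon_rate / m = 27.000000
Periods per year m = 2; per-period yield y/m = 0.021000
Number of cashflows N = 20
Cashflows (t years, CF_t, discount factor 1/(1+y/m)^(m*t), PV):
  t = 0.5000: CF_t = 27.000000, DF = 0.979432, PV = 26.444662
  t = 1.0000: CF_t = 27.000000, DF = 0.959287, PV = 25.900746
  t = 1.5000: CF_t = 27.000000, DF = 0.939556, PV = 25.368018
  t = 2.0000: CF_t = 27.000000, DF = 0.920231, PV = 24.846247
  t = 2.5000: CF_t = 27.000000, DF = 0.901304, PV = 24.335208
  t = 3.0000: CF_t = 27.000000, DF = 0.882766, PV = 23.834679
  t = 3.5000: CF_t = 27.000000, DF = 0.864609, PV = 23.344446
  t = 4.0000: CF_t = 27.000000, DF = 0.846826, PV = 22.864296
  t = 4.5000: CF_t = 27.000000, DF = 0.829408, PV = 22.394021
  t = 5.0000: CF_t = 27.000000, DF = 0.812349, PV = 21.933419
  t = 5.5000: CF_t = 27.000000, DF = 0.795640, PV = 21.482291
  t = 6.0000: CF_t = 27.000000, DF = 0.779276, PV = 21.040442
  t = 6.5000: CF_t = 27.000000, DF = 0.763247, PV = 20.607681
  t = 7.0000: CF_t = 27.000000, DF = 0.747549, PV = 20.183820
  t = 7.5000: CF_t = 27.000000, DF = 0.732173, PV = 19.768678
  t = 8.0000: CF_t = 27.000000, DF = 0.717114, PV = 19.362075
  t = 8.5000: CF_t = 27.000000, DF = 0.702364, PV = 18.963834
  t = 9.0000: CF_t = 27.000000, DF = 0.687918, PV = 18.573785
  t = 9.5000: CF_t = 27.000000, DF = 0.673769, PV = 18.191758
  t = 10.0000: CF_t = 1027.000000, DF = 0.659911, PV = 677.728270
Price P = sum_t PV_t = 1097.168377
Convexity numerator sum_t t*(t + 1/m) * CF_t / (1+y/m)^(m*t + 2):
  t = 0.5000: term = 12.684009
  t = 1.0000: term = 37.269370
  t = 1.5000: term = 73.005623
  t = 2.0000: term = 119.173396
  t = 2.5000: term = 175.083344
  t = 3.0000: term = 240.075104
  t = 3.5000: term = 313.516297
  t = 4.0000: term = 394.801549
  t = 4.5000: term = 483.351554
  t = 5.0000: term = 578.612155
  t = 5.5000: term = 680.053464
  t = 6.0000: term = 787.168999
  t = 6.5000: term = 899.474860
  t = 7.0000: term = 1016.508920
  t = 7.5000: term = 1137.830049
  t = 8.0000: term = 1263.017358
  t = 8.5000: term = 1391.669469
  t = 9.0000: term = 1523.403809
  t = 9.5000: term = 1657.855925
  t = 10.0000: term = 68264.264718
Convexity = (1/P) * sum = 81048.819974 / 1097.168377 = 73.870904

Answer: Convexity = 73.8709


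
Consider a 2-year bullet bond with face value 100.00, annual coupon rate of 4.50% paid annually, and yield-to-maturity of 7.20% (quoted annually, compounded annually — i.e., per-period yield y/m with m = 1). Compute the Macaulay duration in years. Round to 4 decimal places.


Coupon per period c = face * coupon_rate / m = 4.500000
Periods per year m = 1; per-period yield y/m = 0.072000
Number of cashflows N = 2
Cashflows (t years, CF_t, discount factor 1/(1+y/m)^(m*t), PV):
  t = 1.0000: CF_t = 4.500000, DF = 0.932836, PV = 4.197761
  t = 2.0000: CF_t = 104.500000, DF = 0.870183, PV = 90.934089
Price P = sum_t PV_t = 95.131850
Macaulay numerator sum_t t * PV_t:
  t * PV_t at t = 1.0000: 4.197761
  t * PV_t at t = 2.0000: 181.868178
Macaulay duration D = (sum_t t * PV_t) / P = 186.065939 / 95.131850 = 1.955874

Answer: Macaulay duration = 1.9559 years


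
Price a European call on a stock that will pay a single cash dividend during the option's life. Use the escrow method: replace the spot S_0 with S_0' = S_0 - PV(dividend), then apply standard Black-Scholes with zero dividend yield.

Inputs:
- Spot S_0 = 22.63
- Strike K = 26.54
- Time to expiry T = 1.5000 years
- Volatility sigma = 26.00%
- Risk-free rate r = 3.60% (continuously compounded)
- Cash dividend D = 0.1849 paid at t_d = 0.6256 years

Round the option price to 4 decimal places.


Answer: Price = 1.8496

Derivation:
PV(D) = D * exp(-r * t_d) = 0.1849 * 0.97773012 = 0.18078230
S_0' = S_0 - PV(D) = 22.6300 - 0.18078230 = 22.44921770
d1 = (ln(S_0'/K) + (r + sigma^2/2)*T) / (sigma*sqrt(T)) = -0.19689269
d2 = d1 - sigma*sqrt(T) = -0.51532636
exp(-rT) = 0.94743211
N(d1) = 0.42195576; N(d2) = 0.30316249
C = S_0' * N(d1) - K * exp(-rT) * N(d2) = 22.44921770 * 0.42195576 - 26.5400 * 0.94743211 * 0.30316249 = 1.8496


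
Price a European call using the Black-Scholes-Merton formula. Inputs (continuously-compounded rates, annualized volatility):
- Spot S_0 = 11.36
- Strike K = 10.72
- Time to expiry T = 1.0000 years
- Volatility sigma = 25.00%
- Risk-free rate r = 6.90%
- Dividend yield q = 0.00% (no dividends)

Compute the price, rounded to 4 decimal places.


Answer: Price = 1.8733

Derivation:
d1 = (ln(S/K) + (r - q + 0.5*sigma^2) * T) / (sigma * sqrt(T)) = 0.63294903
d2 = d1 - sigma * sqrt(T) = 0.38294903
exp(-rT) = 0.93332668; exp(-qT) = 1.00000000
C = S_0 * exp(-qT) * N(d1) - K * exp(-rT) * N(d2)
N(d1) = 0.73661654; N(d2) = 0.64912122
C = 11.3600 * 1.00000000 * 0.73661654 - 10.7200 * 0.93332668 * 0.64912122 = 1.8733


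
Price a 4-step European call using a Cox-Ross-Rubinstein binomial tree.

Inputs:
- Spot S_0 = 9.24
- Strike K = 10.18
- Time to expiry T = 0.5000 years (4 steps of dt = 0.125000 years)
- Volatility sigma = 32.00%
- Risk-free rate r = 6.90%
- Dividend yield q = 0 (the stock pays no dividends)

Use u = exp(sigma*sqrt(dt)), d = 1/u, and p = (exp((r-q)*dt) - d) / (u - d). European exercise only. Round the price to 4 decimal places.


Answer: Price = V(0,0) = 0.6372

Derivation:
dt = T/N = 0.125000
u = exp(sigma*sqrt(dt)) = 1.119785; d = 1/u = 0.893028
p = (exp((r-q)*dt) - d) / (u - d) = 0.509947
Discount per step: exp(-r*dt) = 0.991412
Stock lattice S(k, i) with i counting down-moves:
  k=0: S(0,0) = 9.2400
  k=1: S(1,0) = 10.3468; S(1,1) = 8.2516
  k=2: S(2,0) = 11.5862; S(2,1) = 9.2400; S(2,2) = 7.3689
  k=3: S(3,0) = 12.9741; S(3,1) = 10.3468; S(3,2) = 8.2516; S(3,3) = 6.5806
  k=4: S(4,0) = 14.5282; S(4,1) = 11.5862; S(4,2) = 9.2400; S(4,3) = 7.3689; S(4,4) = 5.8767
Terminal payoffs V(N, i) = max(S_T - K, 0):
  V(4,0) = 4.348180; V(4,1) = 1.406215; V(4,2) = 0.000000; V(4,3) = 0.000000; V(4,4) = 0.000000
Backward induction: V(k, i) = exp(-r*dt) * [p * V(k+1, i) + (1-p) * V(k+1, i+1)].
  V(3,0) = exp(-r*dt) * [p*4.348180 + (1-p)*1.406215] = 2.881500
  V(3,1) = exp(-r*dt) * [p*1.406215 + (1-p)*0.000000] = 0.710936
  V(3,2) = exp(-r*dt) * [p*0.000000 + (1-p)*0.000000] = 0.000000
  V(3,3) = exp(-r*dt) * [p*0.000000 + (1-p)*0.000000] = 0.000000
  V(2,0) = exp(-r*dt) * [p*2.881500 + (1-p)*0.710936] = 1.802197
  V(2,1) = exp(-r*dt) * [p*0.710936 + (1-p)*0.000000] = 0.359426
  V(2,2) = exp(-r*dt) * [p*0.000000 + (1-p)*0.000000] = 0.000000
  V(1,0) = exp(-r*dt) * [p*1.802197 + (1-p)*0.359426] = 1.085757
  V(1,1) = exp(-r*dt) * [p*0.359426 + (1-p)*0.000000] = 0.181714
  V(0,0) = exp(-r*dt) * [p*1.085757 + (1-p)*0.181714] = 0.637208


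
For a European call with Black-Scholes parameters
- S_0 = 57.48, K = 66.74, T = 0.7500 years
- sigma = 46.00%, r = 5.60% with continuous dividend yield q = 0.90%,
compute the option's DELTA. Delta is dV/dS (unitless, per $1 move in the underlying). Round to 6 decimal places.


Answer: Delta = 0.462097

Derivation:
d1 = -0.0872738032; d2 = -0.4856454890
phi(d1) = 0.3974258546; exp(-qT) = 0.9932727301; exp(-rT) = 0.9588697806
N(d1) = 0.4652269383
Delta = exp(-qT) * N(d1) = 0.9932727301 * 0.4652269383 = 0.462097


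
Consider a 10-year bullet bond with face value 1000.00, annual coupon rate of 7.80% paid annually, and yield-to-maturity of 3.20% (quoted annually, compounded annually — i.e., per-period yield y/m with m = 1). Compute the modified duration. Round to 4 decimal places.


Coupon per period c = face * coupon_rate / m = 78.000000
Periods per year m = 1; per-period yield y/m = 0.032000
Number of cashflows N = 10
Cashflows (t years, CF_t, discount factor 1/(1+y/m)^(m*t), PV):
  t = 1.0000: CF_t = 78.000000, DF = 0.968992, PV = 75.581395
  t = 2.0000: CF_t = 78.000000, DF = 0.938946, PV = 73.237786
  t = 3.0000: CF_t = 78.000000, DF = 0.909831, PV = 70.966847
  t = 4.0000: CF_t = 78.000000, DF = 0.881620, PV = 68.766325
  t = 5.0000: CF_t = 78.000000, DF = 0.854283, PV = 66.634036
  t = 6.0000: CF_t = 78.000000, DF = 0.827793, PV = 64.567864
  t = 7.0000: CF_t = 78.000000, DF = 0.802125, PV = 62.565760
  t = 8.0000: CF_t = 78.000000, DF = 0.777253, PV = 60.625736
  t = 9.0000: CF_t = 78.000000, DF = 0.753152, PV = 58.745868
  t = 10.0000: CF_t = 1078.000000, DF = 0.729799, PV = 786.722893
Price P = sum_t PV_t = 1388.414510
First compute Macaulay numerator sum_t t * PV_t:
  t * PV_t at t = 1.0000: 75.581395
  t * PV_t at t = 2.0000: 146.475572
  t * PV_t at t = 3.0000: 212.900541
  t * PV_t at t = 4.0000: 275.065299
  t * PV_t at t = 5.0000: 333.170178
  t * PV_t at t = 6.0000: 387.407183
  t * PV_t at t = 7.0000: 437.960317
  t * PV_t at t = 8.0000: 485.005888
  t * PV_t at t = 9.0000: 528.712814
  t * PV_t at t = 10.0000: 7867.228929
Macaulay duration D = 10749.508118 / 1388.414510 = 7.742290
Modified duration = D / (1 + y/m) = 7.742290 / (1 + 0.032000) = 7.502219

Answer: Modified duration = 7.5022


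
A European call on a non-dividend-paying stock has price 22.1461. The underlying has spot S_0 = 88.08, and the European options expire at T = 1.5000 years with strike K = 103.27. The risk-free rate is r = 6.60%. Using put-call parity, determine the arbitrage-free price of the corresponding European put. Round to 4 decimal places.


Answer: Put price = 27.6021

Derivation:
Put-call parity: C - P = S_0 * exp(-qT) - K * exp(-rT).
S_0 * exp(-qT) = 88.0800 * 1.00000000 = 88.08000000
K * exp(-rT) = 103.2700 * 0.90574271 = 93.53604946
P = C - S*exp(-qT) + K*exp(-rT)
P = 22.1461 - 88.08000000 + 93.53604946 = 27.6021


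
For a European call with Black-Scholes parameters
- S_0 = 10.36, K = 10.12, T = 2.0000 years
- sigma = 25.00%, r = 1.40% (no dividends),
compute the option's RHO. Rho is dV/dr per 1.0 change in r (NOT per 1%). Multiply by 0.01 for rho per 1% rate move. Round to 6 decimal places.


Answer: Rho = 9.594961

Derivation:
d1 = 0.3222669503; d2 = -0.0312864402
phi(d1) = 0.3787546948; exp(-qT) = 1.0000000000; exp(-rT) = 0.9723883668
N(d2) = 0.4875205521
Rho = K*T*exp(-rT)*N(d2) = 10.1200 * 2.0000 * 0.9723883668 * 0.4875205521 = 9.594961


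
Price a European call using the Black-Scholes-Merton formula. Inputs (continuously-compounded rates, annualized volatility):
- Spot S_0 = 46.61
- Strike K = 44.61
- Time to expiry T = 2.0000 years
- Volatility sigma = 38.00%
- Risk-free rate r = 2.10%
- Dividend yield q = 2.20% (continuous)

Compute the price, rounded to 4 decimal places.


Answer: Price = 10.1968

Derivation:
d1 = (ln(S/K) + (r - q + 0.5*sigma^2) * T) / (sigma * sqrt(T)) = 0.34658850
d2 = d1 - sigma * sqrt(T) = -0.19081265
exp(-rT) = 0.95886978; exp(-qT) = 0.95695396
C = S_0 * exp(-qT) * N(d1) - K * exp(-rT) * N(d2)
N(d1) = 0.63554976; N(d2) = 0.42433619
C = 46.6100 * 0.95695396 * 0.63554976 - 44.6100 * 0.95886978 * 0.42433619 = 10.1968


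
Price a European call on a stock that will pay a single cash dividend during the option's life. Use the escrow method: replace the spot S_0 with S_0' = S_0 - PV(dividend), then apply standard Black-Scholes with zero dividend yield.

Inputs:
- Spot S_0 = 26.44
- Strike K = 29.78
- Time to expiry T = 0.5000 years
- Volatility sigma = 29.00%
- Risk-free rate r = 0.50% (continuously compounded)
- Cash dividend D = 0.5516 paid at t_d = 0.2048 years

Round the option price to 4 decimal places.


Answer: Price = 0.8512

Derivation:
PV(D) = D * exp(-r * t_d) = 0.5516 * 0.99897652 = 0.55103545
S_0' = S_0 - PV(D) = 26.4400 - 0.55103545 = 25.88896455
d1 = (ln(S_0'/K) + (r + sigma^2/2)*T) / (sigma*sqrt(T)) = -0.56810046
d2 = d1 - sigma*sqrt(T) = -0.77316142
exp(-rT) = 0.99750312
N(d1) = 0.28498338; N(d2) = 0.21971343
C = S_0' * N(d1) - K * exp(-rT) * N(d2) = 25.88896455 * 0.28498338 - 29.7800 * 0.99750312 * 0.21971343 = 0.8512


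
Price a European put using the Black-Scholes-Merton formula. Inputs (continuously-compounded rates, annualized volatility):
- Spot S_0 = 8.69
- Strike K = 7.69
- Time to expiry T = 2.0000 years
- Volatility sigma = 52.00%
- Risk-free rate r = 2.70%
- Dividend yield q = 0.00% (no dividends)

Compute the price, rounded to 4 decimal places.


d1 = (ln(S/K) + (r - q + 0.5*sigma^2) * T) / (sigma * sqrt(T)) = 0.60736686
d2 = d1 - sigma * sqrt(T) = -0.12802419
exp(-rT) = 0.94743211; exp(-qT) = 1.00000000
P = K * exp(-rT) * N(-d2) - S_0 * exp(-qT) * N(-d1)
N(-d1) = 0.27180374; N(-d2) = 0.55093509
P = 7.6900 * 0.94743211 * 0.55093509 - 8.6900 * 1.00000000 * 0.27180374 = 1.6520

Answer: Price = 1.6520


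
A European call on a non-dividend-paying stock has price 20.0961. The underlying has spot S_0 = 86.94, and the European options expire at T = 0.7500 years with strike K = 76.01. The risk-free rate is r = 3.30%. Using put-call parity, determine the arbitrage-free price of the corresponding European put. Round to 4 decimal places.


Put-call parity: C - P = S_0 * exp(-qT) - K * exp(-rT).
S_0 * exp(-qT) = 86.9400 * 1.00000000 = 86.94000000
K * exp(-rT) = 76.0100 * 0.97555377 = 74.15184206
P = C - S*exp(-qT) + K*exp(-rT)
P = 20.0961 - 86.94000000 + 74.15184206 = 7.3079

Answer: Put price = 7.3079


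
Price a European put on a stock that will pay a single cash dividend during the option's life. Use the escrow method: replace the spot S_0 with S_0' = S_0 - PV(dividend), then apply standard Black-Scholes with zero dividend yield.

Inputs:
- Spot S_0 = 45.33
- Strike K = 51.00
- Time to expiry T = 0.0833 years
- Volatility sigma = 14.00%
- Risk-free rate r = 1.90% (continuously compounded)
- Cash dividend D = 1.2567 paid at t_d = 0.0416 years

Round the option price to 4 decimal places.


PV(D) = D * exp(-r * t_d) = 1.2567 * 0.99920991 = 1.25570710
S_0' = S_0 - PV(D) = 45.3300 - 1.25570710 = 44.07429290
d1 = (ln(S_0'/K) + (r + sigma^2/2)*T) / (sigma*sqrt(T)) = -3.55264965
d2 = d1 - sigma*sqrt(T) = -3.59305608
exp(-rT) = 0.99841855
N(-d1) = 0.99980931; N(-d2) = 0.99983659
P = K * exp(-rT) * N(-d2) - S_0' * N(-d1) = 51.0000 * 0.99841855 * 0.99983659 - 44.07429290 * 0.99980931 = 6.8451

Answer: Price = 6.8451


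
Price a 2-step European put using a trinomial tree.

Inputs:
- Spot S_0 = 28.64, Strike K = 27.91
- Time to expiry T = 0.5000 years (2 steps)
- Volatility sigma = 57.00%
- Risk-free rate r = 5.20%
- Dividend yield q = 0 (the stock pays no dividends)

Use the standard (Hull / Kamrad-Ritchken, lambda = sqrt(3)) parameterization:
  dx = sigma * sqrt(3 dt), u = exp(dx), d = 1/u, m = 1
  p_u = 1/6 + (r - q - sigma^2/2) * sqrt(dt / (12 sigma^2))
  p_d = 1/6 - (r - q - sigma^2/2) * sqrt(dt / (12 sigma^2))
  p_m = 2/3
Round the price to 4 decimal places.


Answer: Price = V(0,0) = 3.2731

Derivation:
dt = T/N = 0.250000; dx = sigma*sqrt(3*dt) = 0.493634
u = exp(dx) = 1.638260; d = 1/u = 0.610404
p_u = 0.138698, p_m = 0.666667, p_d = 0.194635
Discount per step: exp(-r*dt) = 0.987084
Stock lattice S(k, j) with j the centered position index:
  k=0: S(0,+0) = 28.6400
  k=1: S(1,-1) = 17.4820; S(1,+0) = 28.6400; S(1,+1) = 46.9198
  k=2: S(2,-2) = 10.6711; S(2,-1) = 17.4820; S(2,+0) = 28.6400; S(2,+1) = 46.9198; S(2,+2) = 76.8667
Terminal payoffs V(N, j) = max(K - S_T, 0):
  V(2,-2) = 17.238940; V(2,-1) = 10.428034; V(2,+0) = 0.000000; V(2,+1) = 0.000000; V(2,+2) = 0.000000
Backward induction: V(k, j) = exp(-r*dt) * [p_u * V(k+1, j+1) + p_m * V(k+1, j) + p_d * V(k+1, j-1)]
  V(1,-1) = exp(-r*dt) * [p_u*0.000000 + p_m*10.428034 + p_d*17.238940] = 10.174200
  V(1,+0) = exp(-r*dt) * [p_u*0.000000 + p_m*0.000000 + p_d*10.428034] = 2.003448
  V(1,+1) = exp(-r*dt) * [p_u*0.000000 + p_m*0.000000 + p_d*0.000000] = 0.000000
  V(0,+0) = exp(-r*dt) * [p_u*0.000000 + p_m*2.003448 + p_d*10.174200] = 3.273062


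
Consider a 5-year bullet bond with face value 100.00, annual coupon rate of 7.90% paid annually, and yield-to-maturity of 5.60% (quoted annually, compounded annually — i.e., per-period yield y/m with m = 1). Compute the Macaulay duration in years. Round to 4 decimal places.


Answer: Macaulay duration = 4.3538 years

Derivation:
Coupon per period c = face * coupon_rate / m = 7.900000
Periods per year m = 1; per-period yield y/m = 0.056000
Number of cashflows N = 5
Cashflows (t years, CF_t, discount factor 1/(1+y/m)^(m*t), PV):
  t = 1.0000: CF_t = 7.900000, DF = 0.946970, PV = 7.481061
  t = 2.0000: CF_t = 7.900000, DF = 0.896752, PV = 7.084338
  t = 3.0000: CF_t = 7.900000, DF = 0.849197, PV = 6.708653
  t = 4.0000: CF_t = 7.900000, DF = 0.804163, PV = 6.352891
  t = 5.0000: CF_t = 107.900000, DF = 0.761518, PV = 82.167837
Price P = sum_t PV_t = 109.794779
Macaulay numerator sum_t t * PV_t:
  t * PV_t at t = 1.0000: 7.481061
  t * PV_t at t = 2.0000: 14.168675
  t * PV_t at t = 3.0000: 20.125959
  t * PV_t at t = 4.0000: 25.411565
  t * PV_t at t = 5.0000: 410.839184
Macaulay duration D = (sum_t t * PV_t) / P = 478.026444 / 109.794779 = 4.353818


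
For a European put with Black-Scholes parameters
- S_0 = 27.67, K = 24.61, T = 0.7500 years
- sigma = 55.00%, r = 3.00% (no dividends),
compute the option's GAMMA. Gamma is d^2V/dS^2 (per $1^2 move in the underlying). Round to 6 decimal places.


d1 = 0.5314423767; d2 = 0.0551284047
phi(d1) = 0.3464024488; exp(-qT) = 1.0000000000; exp(-rT) = 0.9777512372
Gamma = exp(-qT) * phi(d1) / (S * sigma * sqrt(T)) = 1.0000000000 * 0.3464024488 / (27.6700 * 0.5500 * 0.8660254038) = 0.026283

Answer: Gamma = 0.026283


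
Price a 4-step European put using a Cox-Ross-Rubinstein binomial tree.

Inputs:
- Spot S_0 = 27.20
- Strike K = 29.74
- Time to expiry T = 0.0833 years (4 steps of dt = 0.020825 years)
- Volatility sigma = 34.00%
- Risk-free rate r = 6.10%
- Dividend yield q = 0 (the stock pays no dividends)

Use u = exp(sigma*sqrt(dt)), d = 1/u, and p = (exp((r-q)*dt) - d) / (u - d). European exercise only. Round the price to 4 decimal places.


dt = T/N = 0.020825
u = exp(sigma*sqrt(dt)) = 1.050289; d = 1/u = 0.952119
p = (exp((r-q)*dt) - d) / (u - d) = 0.500685
Discount per step: exp(-r*dt) = 0.998730
Stock lattice S(k, i) with i counting down-moves:
  k=0: S(0,0) = 27.2000
  k=1: S(1,0) = 28.5678; S(1,1) = 25.8976
  k=2: S(2,0) = 30.0045; S(2,1) = 27.2000; S(2,2) = 24.6576
  k=3: S(3,0) = 31.5134; S(3,1) = 28.5678; S(3,2) = 25.8976; S(3,3) = 23.4770
  k=4: S(4,0) = 33.0981; S(4,1) = 30.0045; S(4,2) = 27.2000; S(4,3) = 24.6576; S(4,4) = 22.3529
Terminal payoffs V(N, i) = max(K - S_T, 0):
  V(4,0) = 0.000000; V(4,1) = 0.000000; V(4,2) = 2.540000; V(4,3) = 5.082353; V(4,4) = 7.387076
Backward induction: V(k, i) = exp(-r*dt) * [p * V(k+1, i) + (1-p) * V(k+1, i+1)].
  V(3,0) = exp(-r*dt) * [p*0.000000 + (1-p)*0.000000] = 0.000000
  V(3,1) = exp(-r*dt) * [p*0.000000 + (1-p)*2.540000] = 1.266651
  V(3,2) = exp(-r*dt) * [p*2.540000 + (1-p)*5.082353] = 3.804600
  V(3,3) = exp(-r*dt) * [p*5.082353 + (1-p)*7.387076] = 6.225224
  V(2,0) = exp(-r*dt) * [p*0.000000 + (1-p)*1.266651] = 0.631655
  V(2,1) = exp(-r*dt) * [p*1.266651 + (1-p)*3.804600] = 2.530671
  V(2,2) = exp(-r*dt) * [p*3.804600 + (1-p)*6.225224] = 5.006890
  V(1,0) = exp(-r*dt) * [p*0.631655 + (1-p)*2.530671] = 1.577858
  V(1,1) = exp(-r*dt) * [p*2.530671 + (1-p)*5.006890] = 3.762303
  V(0,0) = exp(-r*dt) * [p*1.577858 + (1-p)*3.762303] = 2.665197

Answer: Price = V(0,0) = 2.6652


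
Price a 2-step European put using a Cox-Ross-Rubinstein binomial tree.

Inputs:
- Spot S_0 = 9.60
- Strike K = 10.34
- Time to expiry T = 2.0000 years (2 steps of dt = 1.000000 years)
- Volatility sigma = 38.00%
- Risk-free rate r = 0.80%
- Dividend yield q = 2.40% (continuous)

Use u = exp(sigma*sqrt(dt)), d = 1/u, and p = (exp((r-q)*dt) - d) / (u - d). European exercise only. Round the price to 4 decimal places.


Answer: Price = V(0,0) = 2.5175

Derivation:
dt = T/N = 1.000000
u = exp(sigma*sqrt(dt)) = 1.462285; d = 1/u = 0.683861
p = (exp((r-q)*dt) - d) / (u - d) = 0.385736
Discount per step: exp(-r*dt) = 0.992032
Stock lattice S(k, i) with i counting down-moves:
  k=0: S(0,0) = 9.6000
  k=1: S(1,0) = 14.0379; S(1,1) = 6.5651
  k=2: S(2,0) = 20.5275; S(2,1) = 9.6000; S(2,2) = 4.4896
Terminal payoffs V(N, i) = max(K - S_T, 0):
  V(2,0) = 0.000000; V(2,1) = 0.740000; V(2,2) = 5.850402
Backward induction: V(k, i) = exp(-r*dt) * [p * V(k+1, i) + (1-p) * V(k+1, i+1)].
  V(1,0) = exp(-r*dt) * [p*0.000000 + (1-p)*0.740000] = 0.450933
  V(1,1) = exp(-r*dt) * [p*0.740000 + (1-p)*5.850402] = 3.848226
  V(0,0) = exp(-r*dt) * [p*0.450933 + (1-p)*3.848226] = 2.517547


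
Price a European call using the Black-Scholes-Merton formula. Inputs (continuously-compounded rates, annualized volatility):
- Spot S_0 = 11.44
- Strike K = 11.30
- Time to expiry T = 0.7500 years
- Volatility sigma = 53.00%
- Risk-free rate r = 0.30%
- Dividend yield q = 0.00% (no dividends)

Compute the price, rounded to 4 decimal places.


d1 = (ln(S/K) + (r - q + 0.5*sigma^2) * T) / (sigma * sqrt(T)) = 0.26122542
d2 = d1 - sigma * sqrt(T) = -0.19776804
exp(-rT) = 0.99775253; exp(-qT) = 1.00000000
C = S_0 * exp(-qT) * N(d1) - K * exp(-rT) * N(d2)
N(d1) = 0.60304066; N(d2) = 0.42161327
C = 11.4400 * 1.00000000 * 0.60304066 - 11.3000 * 0.99775253 * 0.42161327 = 2.1453

Answer: Price = 2.1453


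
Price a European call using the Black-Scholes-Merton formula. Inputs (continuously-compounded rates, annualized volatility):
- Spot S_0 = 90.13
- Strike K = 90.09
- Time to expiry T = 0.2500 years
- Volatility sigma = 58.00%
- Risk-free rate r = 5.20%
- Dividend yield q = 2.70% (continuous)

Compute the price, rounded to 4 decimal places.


d1 = (ln(S/K) + (r - q + 0.5*sigma^2) * T) / (sigma * sqrt(T)) = 0.16808242
d2 = d1 - sigma * sqrt(T) = -0.12191758
exp(-rT) = 0.98708414; exp(-qT) = 0.99327273
C = S_0 * exp(-qT) * N(d1) - K * exp(-rT) * N(d2)
N(d1) = 0.56674078; N(d2) = 0.45148215
C = 90.1300 * 0.99327273 * 0.56674078 - 90.0900 * 0.98708414 * 0.45148215 = 10.5880

Answer: Price = 10.5880


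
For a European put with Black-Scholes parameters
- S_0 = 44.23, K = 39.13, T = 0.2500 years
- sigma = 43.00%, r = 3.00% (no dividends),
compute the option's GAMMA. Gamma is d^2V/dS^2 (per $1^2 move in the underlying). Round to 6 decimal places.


Answer: Gamma = 0.032554

Derivation:
d1 = 0.7122156077; d2 = 0.4972156077
phi(d1) = 0.3095721583; exp(-qT) = 1.0000000000; exp(-rT) = 0.9925280548
Gamma = exp(-qT) * phi(d1) / (S * sigma * sqrt(T)) = 1.0000000000 * 0.3095721583 / (44.2300 * 0.4300 * 0.5000000000) = 0.032554
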